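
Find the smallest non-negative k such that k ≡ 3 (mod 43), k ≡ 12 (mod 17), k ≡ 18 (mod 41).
2970

Using the Chinese Remainder Theorem:
M = product of moduli = 29971
For equation 1: M_1 = 697, 697 ≡ 9 (mod 43), inverse of 697 mod 43 is 24 (check: 9 × 24 = 216 ≡ 1 (mod 43))
For equation 2: M_2 = 1763, 1763 ≡ 12 (mod 17), inverse of 1763 mod 17 is 10 (check: 12 × 10 = 120 ≡ 1 (mod 17))
For equation 3: M_3 = 731, 731 ≡ 34 (mod 41), inverse of 731 mod 41 is 35 (check: 34 × 35 = 1190 ≡ 1 (mod 41))
Combine: k ≡ Σ r_i×M_i×(M_i⁻¹ mod m_i) = 3×697×24 + 12×1763×10 + 18×731×35 = 50184 + 211560 + 460530 = 722274
722274 mod 29971 = 2970
k ≡ 2970 (mod 29971)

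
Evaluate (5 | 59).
(5/59) = 5^{29} mod 59 = 1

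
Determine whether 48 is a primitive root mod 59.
p - 1 = 58 has prime divisors 2, 29. Check 48^(58/q) mod 59 for each: 48^(58/2) = 48^29 ≡ 1, 48^(58/29) = 48^2 ≡ 3 (mod 59). Since 48^29 ≡ 1 (mod 59), the order of 48 divides 29 (in fact the order is 29) ≠ 58, so it is not a primitive root.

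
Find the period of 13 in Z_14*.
Powers of 13 mod 14: 13^1≡13, 13^2≡1. Order = 2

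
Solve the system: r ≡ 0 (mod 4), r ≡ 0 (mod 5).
M = 4 × 5 = 20. M₁ = 5, y₁ ≡ 1 (mod 4). M₂ = 4, y₂ ≡ 4 (mod 5). r = 0×5×1 + 0×4×4 ≡ 0 (mod 20)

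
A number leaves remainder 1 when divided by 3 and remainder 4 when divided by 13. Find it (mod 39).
M = 3 × 13 = 39. M₁ = 13, y₁ ≡ 1 (mod 3). M₂ = 3, y₂ ≡ 9 (mod 13). k = 1×13×1 + 4×3×9 ≡ 4 (mod 39)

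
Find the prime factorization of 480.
2^5 × 3 × 5

Divide by primes starting from smallest:
480 ÷ 2 = 240
240 ÷ 2 = 120
120 ÷ 2 = 60
60 ÷ 2 = 30
30 ÷ 2 = 15
15 ÷ 3 = 5
5 ÷ 5 = 1

480 = 2^5 × 3 × 5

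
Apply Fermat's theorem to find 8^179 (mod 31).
By Fermat: 8^{30} ≡ 1 (mod 31). 179 = 5×30 + 29. So 8^{179} ≡ 8^{29} ≡ 4 (mod 31)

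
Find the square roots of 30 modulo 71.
The square roots of 30 mod 71 are 32 and 39. Verify: 32² = 1024 ≡ 30 (mod 71)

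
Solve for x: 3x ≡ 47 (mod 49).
32

Since gcd(3, 49) = 1 divides 47, a solution exists.
Multiply both sides by the inverse of 3 mod 49:
  3^(-1) mod 49 = 33
  x ≡ 33 × 47 ≡ 1551 ≡ 32 (mod 49)
Verification: 3 × 32 = 96 = 1 × 49 + 47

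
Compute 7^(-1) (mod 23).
7^(-1) ≡ 10 (mod 23). Verification: 7 × 10 = 70 ≡ 1 (mod 23)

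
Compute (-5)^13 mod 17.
Using repeated squaring. (-5) ≡ 12 (mod 17). 13 = 8 + 4 + 1 (binary 1101). Repeated squaring mod 17: 12^1 ≡ 12; 12^2 ≡ 12² = 144 ≡ 8; 12^4 ≡ 8² = 64 ≡ 13; 12^8 ≡ 13² = 169 ≡ 16. Multiply: (-5)^13 ≡ 12^8 × 12^4 × 12^1 ≡ 16 × 13 × 12 (mod 17): 16 × 13 = 208 ≡ 4; 4 × 12 = 48 ≡ 14. So (-5)^13 ≡ 14 (mod 17).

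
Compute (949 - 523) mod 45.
21

(949 - 523) = 426
426 mod 45 = 21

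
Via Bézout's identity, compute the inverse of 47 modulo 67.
Extended GCD: 47(10) + 67(-7) = 1. So 47^(-1) ≡ 10 ≡ 10 (mod 67). Verify: 47 × 10 = 470 ≡ 1 (mod 67)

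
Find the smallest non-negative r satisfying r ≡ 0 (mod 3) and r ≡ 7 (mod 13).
M = 3 × 13 = 39. M₁ = 13, y₁ ≡ 1 (mod 3). M₂ = 3, y₂ ≡ 9 (mod 13). r = 0×13×1 + 7×3×9 ≡ 33 (mod 39)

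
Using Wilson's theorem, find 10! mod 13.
(12)! = (10)! × (11) × (12) ≡ -1 (mod 13). So (10)! ≡ -1 × [(12)(11)]^(-1) ≡ 6 (mod 13)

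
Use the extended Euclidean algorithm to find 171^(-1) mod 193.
Extended GCD: 171(-79) + 193(70) = 1. So 171^(-1) ≡ 114 ≡ 114 (mod 193). Verify: 171 × 114 = 19494 ≡ 1 (mod 193)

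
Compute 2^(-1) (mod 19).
2^(-1) ≡ 10 (mod 19). Verification: 2 × 10 = 20 ≡ 1 (mod 19)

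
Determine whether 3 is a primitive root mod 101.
p - 1 = 100 has prime divisors 2, 5. Check 3^(100/q) mod 101 for each: 3^(100/2) = 3^50 ≡ 100, 3^(100/5) = 3^20 ≡ 84 (mod 101). None of these is 1, so 3 has order 100 = φ(101), so it is a primitive root mod 101.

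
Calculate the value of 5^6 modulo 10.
6 = 4 + 2 (binary 110). Repeated squaring mod 10: 5^1 ≡ 5; 5^2 ≡ 5² = 25 ≡ 5; 5^4 ≡ 5² = 25 ≡ 5. Multiply: 5^6 = 5^4 × 5^2 ≡ 5 × 5 (mod 10): 5 × 5 = 25 ≡ 5. So 5^6 ≡ 5 (mod 10).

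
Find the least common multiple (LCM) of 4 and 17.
68

First find GCD(4, 17) using the Euclidean algorithm:
4 = 0 × 17 + 4
17 = 4 × 4 + 1
4 = 4 × 1 + 0
GCD(4, 17) = 1

LCM formula: LCM(a, b) = (a × b) / GCD(a, b)
LCM(4, 17) = (4 × 17) / 1
LCM(4, 17) = 68 / 1
LCM(4, 17) = 68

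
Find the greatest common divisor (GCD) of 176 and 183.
1

Using the Euclidean algorithm:
176 = 0 × 183 + 176
183 = 1 × 176 + 7
176 = 25 × 7 + 1
7 = 7 × 1 + 0

GCD(176, 183) = 1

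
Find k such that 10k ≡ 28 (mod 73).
32

Since gcd(10, 73) = 1 divides 28, a solution exists.
Multiply both sides by the inverse of 10 mod 73:
  10^(-1) mod 73 = 22
  x ≡ 22 × 28 ≡ 616 ≡ 32 (mod 73)
Verification: 10 × 32 = 320 = 4 × 73 + 28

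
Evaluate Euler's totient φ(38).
18

Prime factorization: 38 = 2 × 19
Using the formula φ(n) = n × Π(1 - 1/p) for each prime factor p:
φ(38) = 38 × (1 - 1/2) × (1 - 1/19)
φ(38) = 18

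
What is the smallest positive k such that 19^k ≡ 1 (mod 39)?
Powers of 19 mod 39: 19^1≡19, 19^2≡10, 19^3≡34, 19^4≡22, 19^5≡28, 19^6≡25, 19^7≡7, 19^8≡16, 19^9≡31, 19^10≡4, 19^11≡37, 19^12≡1. Order = 12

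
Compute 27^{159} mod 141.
96

Using successive squaring:
Binary expansion of 159: 10011111
Powers of 27 mod 141 (each is the square of the previous):
  27^1 ≡ 27 (mod 141)
  27^2 ≡ 27² = 729 ≡ 24 (mod 141)
  27^4 ≡ 24² = 576 ≡ 12 (mod 141)
  27^8 ≡ 12² = 144 ≡ 3 (mod 141)
  27^16 ≡ 3² = 9 ≡ 9 (mod 141)
  27^32 ≡ 9² = 81 ≡ 81 (mod 141)
  27^64 ≡ 81² = 6561 ≡ 75 (mod 141)
  27^128 ≡ 75² = 5625 ≡ 126 (mod 141)
159 = 128 + 16 + 8 + 4 + 2 + 1, so 27^159 = 27^128 × 27^16 × 27^8 × 27^4 × 27^2 × 27^1 ≡ 126 × 9 × 3 × 12 × 24 × 27 (mod 141)
Multiplying step by step:
  126 × 9 = 1134 ≡ 6 (mod 141)
  6 × 3 = 18 ≡ 18 (mod 141)
  18 × 12 = 216 ≡ 75 (mod 141)
  75 × 24 = 1800 ≡ 108 (mod 141)
  108 × 27 = 2916 ≡ 96 (mod 141)
Result: 27^159 ≡ 96 (mod 141)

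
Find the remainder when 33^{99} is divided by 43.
By Fermat: 33^{42} ≡ 1 (mod 43). 99 = 2×42 + 15. So 33^{99} ≡ 33^{15} ≡ 27 (mod 43)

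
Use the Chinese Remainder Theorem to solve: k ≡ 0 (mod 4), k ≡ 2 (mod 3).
M = 4 × 3 = 12. M₁ = 3, y₁ ≡ 3 (mod 4). M₂ = 4, y₂ ≡ 1 (mod 3). k = 0×3×3 + 2×4×1 ≡ 8 (mod 12)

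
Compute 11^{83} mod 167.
1

Using successive squaring:
Binary expansion of 83: 1010011
Powers of 11 mod 167 (each is the square of the previous):
  11^1 ≡ 11 (mod 167)
  11^2 ≡ 11² = 121 ≡ 121 (mod 167)
  11^4 ≡ 121² = 14641 ≡ 112 (mod 167)
  11^8 ≡ 112² = 12544 ≡ 19 (mod 167)
  11^16 ≡ 19² = 361 ≡ 27 (mod 167)
  11^32 ≡ 27² = 729 ≡ 61 (mod 167)
  11^64 ≡ 61² = 3721 ≡ 47 (mod 167)
83 = 64 + 16 + 2 + 1, so 11^83 = 11^64 × 11^16 × 11^2 × 11^1 ≡ 47 × 27 × 121 × 11 (mod 167)
Multiplying step by step:
  47 × 27 = 1269 ≡ 100 (mod 167)
  100 × 121 = 12100 ≡ 76 (mod 167)
  76 × 11 = 836 ≡ 1 (mod 167)
Result: 11^83 ≡ 1 (mod 167)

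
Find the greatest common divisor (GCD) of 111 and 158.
1

Using the Euclidean algorithm:
111 = 0 × 158 + 111
158 = 1 × 111 + 47
111 = 2 × 47 + 17
47 = 2 × 17 + 13
17 = 1 × 13 + 4
13 = 3 × 4 + 1
4 = 4 × 1 + 0

GCD(111, 158) = 1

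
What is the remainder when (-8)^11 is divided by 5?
Using Fermat: (-8)^{4} ≡ 1 (mod 5). 11 ≡ 3 (mod 4). So (-8)^{11} ≡ (-8)^{3} ≡ 3 (mod 5)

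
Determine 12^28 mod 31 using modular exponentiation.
Using repeated squaring. 28 = 16 + 8 + 4 (binary 11100). Repeated squaring mod 31: 12^1 ≡ 12; 12^2 ≡ 12² = 144 ≡ 20; 12^4 ≡ 20² = 400 ≡ 28; 12^8 ≡ 28² = 784 ≡ 9; 12^16 ≡ 9² = 81 ≡ 19. Multiply: 12^28 = 12^16 × 12^8 × 12^4 ≡ 19 × 9 × 28 (mod 31): 19 × 9 = 171 ≡ 16; 16 × 28 = 448 ≡ 14. So 12^28 ≡ 14 (mod 31).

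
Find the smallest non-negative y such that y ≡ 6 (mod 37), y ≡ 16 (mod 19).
339

Using the Chinese Remainder Theorem:
M = product of moduli = 703
For equation 1: M_1 = 19, 19 ≡ 19 (mod 37), inverse of 19 mod 37 is 2 (check: 19 × 2 = 38 ≡ 1 (mod 37))
For equation 2: M_2 = 37, 37 ≡ 18 (mod 19), inverse of 37 mod 19 is 18 (check: 18 × 18 = 324 ≡ 1 (mod 19))
Combine: y ≡ Σ r_i×M_i×(M_i⁻¹ mod m_i) = 6×19×2 + 16×37×18 = 228 + 10656 = 10884
10884 mod 703 = 339
y ≡ 339 (mod 703)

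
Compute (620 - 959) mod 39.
12

(620 - 959) = -339
-339 mod 39 = 12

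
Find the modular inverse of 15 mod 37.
15^(-1) ≡ 5 (mod 37). Verification: 15 × 5 = 75 ≡ 1 (mod 37)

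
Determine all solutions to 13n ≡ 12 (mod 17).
14

Since gcd(13, 17) = 1 divides 12, a solution exists.
Multiply both sides by the inverse of 13 mod 17:
  13^(-1) mod 17 = 4
  x ≡ 4 × 12 ≡ 48 ≡ 14 (mod 17)
Verification: 13 × 14 = 182 = 10 × 17 + 12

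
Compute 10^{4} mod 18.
10

Using successive squaring:
Binary expansion of 4: 100
Powers of 10 mod 18 (each is the square of the previous):
  10^1 ≡ 10 (mod 18)
  10^2 ≡ 10² = 100 ≡ 10 (mod 18)
  10^4 ≡ 10² = 100 ≡ 10 (mod 18)
4 is a power of 2, so 10^4 is the last square: ≡ 10 (mod 18)
Result: 10^4 ≡ 10 (mod 18)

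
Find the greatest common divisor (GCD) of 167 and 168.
1

Using the Euclidean algorithm:
167 = 0 × 168 + 167
168 = 1 × 167 + 1
167 = 167 × 1 + 0

GCD(167, 168) = 1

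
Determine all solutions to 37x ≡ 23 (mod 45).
14

Since gcd(37, 45) = 1 divides 23, a solution exists.
Multiply both sides by the inverse of 37 mod 45:
  37^(-1) mod 45 = 28
  x ≡ 28 × 23 ≡ 644 ≡ 14 (mod 45)
Verification: 37 × 14 = 518 = 11 × 45 + 23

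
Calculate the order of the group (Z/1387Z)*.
1296

Prime factorization: 1387 = 19 × 73
Using the formula φ(n) = n × Π(1 - 1/p) for each prime factor p:
φ(1387) = 1387 × (1 - 1/19) × (1 - 1/73)
φ(1387) = 1296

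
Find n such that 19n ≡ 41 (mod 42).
11

Since gcd(19, 42) = 1 divides 41, a solution exists.
Multiply both sides by the inverse of 19 mod 42:
  19^(-1) mod 42 = 31
  x ≡ 31 × 41 ≡ 1271 ≡ 11 (mod 42)
Verification: 19 × 11 = 209 = 4 × 42 + 41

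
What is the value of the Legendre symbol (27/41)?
(27/41) = 27^{20} mod 41 = -1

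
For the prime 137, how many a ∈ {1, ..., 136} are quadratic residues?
For prime 137, there are (p-1)/2 = (137-1)/2 = 68 quadratic residues (excluding 0).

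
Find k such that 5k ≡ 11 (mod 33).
22

Since gcd(5, 33) = 1 divides 11, a solution exists.
Multiply both sides by the inverse of 5 mod 33:
  5^(-1) mod 33 = 20
  x ≡ 20 × 11 ≡ 220 ≡ 22 (mod 33)
Verification: 5 × 22 = 110 = 3 × 33 + 11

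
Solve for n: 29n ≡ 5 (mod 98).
61

Since gcd(29, 98) = 1 divides 5, a solution exists.
Multiply both sides by the inverse of 29 mod 98:
  29^(-1) mod 98 = 71
  x ≡ 71 × 5 ≡ 355 ≡ 61 (mod 98)
Verification: 29 × 61 = 1769 = 18 × 98 + 5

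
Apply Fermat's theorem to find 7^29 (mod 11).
By Fermat: 7^{10} ≡ 1 (mod 11). 29 = 2×10 + 9. So 7^{29} ≡ 7^{9} ≡ 8 (mod 11)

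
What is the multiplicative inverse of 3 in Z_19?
3^(-1) ≡ 13 (mod 19). Verification: 3 × 13 = 39 ≡ 1 (mod 19)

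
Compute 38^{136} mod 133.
95

Using successive squaring:
Binary expansion of 136: 10001000
Powers of 38 mod 133 (each is the square of the previous):
  38^1 ≡ 38 (mod 133)
  38^2 ≡ 38² = 1444 ≡ 114 (mod 133)
  38^4 ≡ 114² = 12996 ≡ 95 (mod 133)
  38^8 ≡ 95² = 9025 ≡ 114 (mod 133)
  38^16 ≡ 114² = 12996 ≡ 95 (mod 133)
  38^32 ≡ 95² = 9025 ≡ 114 (mod 133)
  38^64 ≡ 114² = 12996 ≡ 95 (mod 133)
  38^128 ≡ 95² = 9025 ≡ 114 (mod 133)
136 = 128 + 8, so 38^136 = 38^128 × 38^8 ≡ 114 × 114 (mod 133)
Multiplying step by step:
  114 × 114 = 12996 ≡ 95 (mod 133)
Result: 38^136 ≡ 95 (mod 133)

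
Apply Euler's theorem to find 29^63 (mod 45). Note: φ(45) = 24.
By Euler: 29^{24} ≡ 1 (mod 45) since gcd(29, 45) = 1. 63 = 2×24 + 15. So 29^{63} ≡ 29^{15} ≡ 44 (mod 45)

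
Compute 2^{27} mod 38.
18

Using successive squaring:
Binary expansion of 27: 11011
Powers of 2 mod 38 (each is the square of the previous):
  2^1 ≡ 2 (mod 38)
  2^2 ≡ 2² = 4 ≡ 4 (mod 38)
  2^4 ≡ 4² = 16 ≡ 16 (mod 38)
  2^8 ≡ 16² = 256 ≡ 28 (mod 38)
  2^16 ≡ 28² = 784 ≡ 24 (mod 38)
27 = 16 + 8 + 2 + 1, so 2^27 = 2^16 × 2^8 × 2^2 × 2^1 ≡ 24 × 28 × 4 × 2 (mod 38)
Multiplying step by step:
  24 × 28 = 672 ≡ 26 (mod 38)
  26 × 4 = 104 ≡ 28 (mod 38)
  28 × 2 = 56 ≡ 18 (mod 38)
Result: 2^27 ≡ 18 (mod 38)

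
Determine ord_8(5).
Powers of 5 mod 8: 5^1≡5, 5^2≡1. Order = 2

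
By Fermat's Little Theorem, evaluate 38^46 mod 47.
By Fermat's Little Theorem, 38^{46} ≡ 1 (mod 47) since 47 is prime and gcd(38, 47) = 1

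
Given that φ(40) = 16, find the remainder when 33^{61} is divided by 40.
By Euler: 33^{16} ≡ 1 (mod 40) since gcd(33, 40) = 1. 61 = 3×16 + 13. So 33^{61} ≡ 33^{13} ≡ 33 (mod 40)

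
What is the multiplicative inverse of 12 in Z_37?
34

Using Extended Euclidean Algorithm:
gcd(12, 37) = 1
Bezout coefficients: 12 × -3 + 37 × 1 = 1
So 12 × -3 ≡ 1 (mod 37)
The inverse is -3 mod 37 = 34
Verification: 12 × 34 = 408 = 11 × 37 + 1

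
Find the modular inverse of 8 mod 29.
8^(-1) ≡ 11 (mod 29). Verification: 8 × 11 = 88 ≡ 1 (mod 29)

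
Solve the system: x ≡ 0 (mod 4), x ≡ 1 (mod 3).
M = 4 × 3 = 12. M₁ = 3, y₁ ≡ 3 (mod 4). M₂ = 4, y₂ ≡ 1 (mod 3). x = 0×3×3 + 1×4×1 ≡ 4 (mod 12)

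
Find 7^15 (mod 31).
Using repeated squaring. 15 = 8 + 4 + 2 + 1 (binary 1111). Repeated squaring mod 31: 7^1 ≡ 7; 7^2 ≡ 7² = 49 ≡ 18; 7^4 ≡ 18² = 324 ≡ 14; 7^8 ≡ 14² = 196 ≡ 10. Multiply: 7^15 = 7^8 × 7^4 × 7^2 × 7^1 ≡ 10 × 14 × 18 × 7 (mod 31): 10 × 14 = 140 ≡ 16; 16 × 18 = 288 ≡ 9; 9 × 7 = 63 ≡ 1. So 7^15 ≡ 1 (mod 31).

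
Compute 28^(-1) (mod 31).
28^(-1) ≡ 10 (mod 31). Verification: 28 × 10 = 280 ≡ 1 (mod 31)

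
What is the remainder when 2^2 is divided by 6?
2 = 2 (binary 10). Repeated squaring mod 6: 2^1 ≡ 2; 2^2 ≡ 2² = 4 ≡ 4. So 2^2 ≡ 4 (mod 6).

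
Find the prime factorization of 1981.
7 × 283

Divide by primes starting from smallest:
1981 ÷ 7 = 283
283 ÷ 283 = 1

1981 = 7 × 283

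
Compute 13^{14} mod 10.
9

Using successive squaring:
Binary expansion of 14: 1110
Powers of 13 mod 10 (each is the square of the previous):
  13^1 ≡ 3 (mod 10)
  13^2 ≡ 3² = 9 ≡ 9 (mod 10)
  13^4 ≡ 9² = 81 ≡ 1 (mod 10)
  13^8 ≡ 1² = 1 ≡ 1 (mod 10)
14 = 8 + 4 + 2, so 13^14 = 13^8 × 13^4 × 13^2 ≡ 1 × 1 × 9 (mod 10)
Multiplying step by step:
  1 × 1 = 1 ≡ 1 (mod 10)
  1 × 9 = 9 ≡ 9 (mod 10)
Result: 13^14 ≡ 9 (mod 10)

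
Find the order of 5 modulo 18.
Powers of 5 mod 18: 5^1≡5, 5^2≡7, 5^3≡17, 5^4≡13, 5^5≡11, 5^6≡1. Order = 6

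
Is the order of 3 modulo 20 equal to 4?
Yes, ord_20(3) = 4.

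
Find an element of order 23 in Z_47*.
2 has order 23 mod 47 since 2^{23} ≡ 1 (mod 47) and no smaller power works.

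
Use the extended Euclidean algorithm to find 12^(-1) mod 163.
Extended GCD: 12(68) + 163(-5) = 1. So 12^(-1) ≡ 68 ≡ 68 (mod 163). Verify: 12 × 68 = 816 ≡ 1 (mod 163)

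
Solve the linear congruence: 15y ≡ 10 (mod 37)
13

Since gcd(15, 37) = 1 divides 10, a solution exists.
Multiply both sides by the inverse of 15 mod 37:
  15^(-1) mod 37 = 5
  x ≡ 5 × 10 ≡ 50 ≡ 13 (mod 37)
Verification: 15 × 13 = 195 = 5 × 37 + 10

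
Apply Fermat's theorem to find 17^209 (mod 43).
By Fermat: 17^{42} ≡ 1 (mod 43). 209 = 4×42 + 41. So 17^{209} ≡ 17^{41} ≡ 38 (mod 43)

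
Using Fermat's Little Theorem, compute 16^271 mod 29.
By Fermat: 16^{28} ≡ 1 (mod 29). 271 ≡ 19 (mod 28). So 16^{271} ≡ 16^{19} ≡ 23 (mod 29)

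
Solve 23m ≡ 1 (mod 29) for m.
23^(-1) ≡ 24 (mod 29). Verification: 23 × 24 = 552 ≡ 1 (mod 29)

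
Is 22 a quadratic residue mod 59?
By Euler's criterion: 22^{29} ≡ 1 (mod 59). Since this equals 1, 22 is a QR.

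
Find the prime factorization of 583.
11 × 53

Divide by primes starting from smallest:
583 ÷ 11 = 53
53 ÷ 53 = 1

583 = 11 × 53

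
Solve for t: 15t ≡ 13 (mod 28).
27

Since gcd(15, 28) = 1 divides 13, a solution exists.
Multiply both sides by the inverse of 15 mod 28:
  15^(-1) mod 28 = 15
  x ≡ 15 × 13 ≡ 195 ≡ 27 (mod 28)
Verification: 15 × 27 = 405 = 14 × 28 + 13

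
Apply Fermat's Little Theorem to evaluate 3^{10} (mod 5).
4

By Fermat's Little Theorem, a^(p-1) ≡ 1 (mod p) for prime p and gcd(a, p) = 1
Here p = 5, so 3^4 ≡ 1 (mod 5)
We can reduce the exponent: 10 mod 4 = 2
So 3^10 ≡ 3^2 (mod 5)
Computing: 3^2 mod 5 = 4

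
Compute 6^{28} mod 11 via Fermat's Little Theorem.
4

By Fermat's Little Theorem, a^(p-1) ≡ 1 (mod p) for prime p and gcd(a, p) = 1
Here p = 11, so 6^10 ≡ 1 (mod 11)
We can reduce the exponent: 28 mod 10 = 8
So 6^28 ≡ 6^8 (mod 11)
Computing: 6^8 mod 11 = 4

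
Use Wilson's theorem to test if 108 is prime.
(107)! mod 108 = 0. Since 0 ≢ -1 (mod 108), 108 is not prime.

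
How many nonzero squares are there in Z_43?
For prime 43, there are (p-1)/2 = (43-1)/2 = 21 quadratic residues (excluding 0).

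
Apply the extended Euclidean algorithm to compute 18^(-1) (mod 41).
Extended GCD: 18(16) + 41(-7) = 1. So 18^(-1) ≡ 16 ≡ 16 (mod 41). Verify: 18 × 16 = 288 ≡ 1 (mod 41)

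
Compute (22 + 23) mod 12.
9

(22 + 23) = 45
45 mod 12 = 9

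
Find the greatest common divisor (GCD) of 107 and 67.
1

Using the Euclidean algorithm:
107 = 1 × 67 + 40
67 = 1 × 40 + 27
40 = 1 × 27 + 13
27 = 2 × 13 + 1
13 = 13 × 1 + 0

GCD(107, 67) = 1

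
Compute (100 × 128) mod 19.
13

(100 × 128) = 12800
12800 mod 19 = 13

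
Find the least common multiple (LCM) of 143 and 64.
9152

First find GCD(143, 64) using the Euclidean algorithm:
143 = 2 × 64 + 15
64 = 4 × 15 + 4
15 = 3 × 4 + 3
4 = 1 × 3 + 1
3 = 3 × 1 + 0
GCD(143, 64) = 1

LCM formula: LCM(a, b) = (a × b) / GCD(a, b)
LCM(143, 64) = (143 × 64) / 1
LCM(143, 64) = 9152 / 1
LCM(143, 64) = 9152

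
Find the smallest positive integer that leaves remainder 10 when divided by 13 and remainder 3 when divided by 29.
M = 13 × 29 = 377. M₁ = 29, y₁ ≡ 9 (mod 13). M₂ = 13, y₂ ≡ 9 (mod 29). y = 10×29×9 + 3×13×9 ≡ 322 (mod 377). The smallest positive such number is 322.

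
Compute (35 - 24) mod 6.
5

(35 - 24) = 11
11 mod 6 = 5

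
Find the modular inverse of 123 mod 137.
123^(-1) ≡ 88 (mod 137). Verification: 123 × 88 = 10824 ≡ 1 (mod 137)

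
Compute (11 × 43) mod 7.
4

(11 × 43) = 473
473 mod 7 = 4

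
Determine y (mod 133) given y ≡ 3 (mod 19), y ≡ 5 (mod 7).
117

Using the Chinese Remainder Theorem:
M = product of moduli = 133
For equation 1: M_1 = 7, 7 ≡ 7 (mod 19), inverse of 7 mod 19 is 11 (check: 7 × 11 = 77 ≡ 1 (mod 19))
For equation 2: M_2 = 19, 19 ≡ 5 (mod 7), inverse of 19 mod 7 is 3 (check: 5 × 3 = 15 ≡ 1 (mod 7))
Combine: y ≡ Σ r_i×M_i×(M_i⁻¹ mod m_i) = 3×7×11 + 5×19×3 = 231 + 285 = 516
516 mod 133 = 117
y ≡ 117 (mod 133)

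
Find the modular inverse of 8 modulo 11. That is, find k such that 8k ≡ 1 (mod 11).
7

Using Extended Euclidean Algorithm:
gcd(8, 11) = 1
Bezout coefficients: 8 × -4 + 11 × 3 = 1
So 8 × -4 ≡ 1 (mod 11)
The inverse is -4 mod 11 = 7
Verification: 8 × 7 = 56 = 5 × 11 + 1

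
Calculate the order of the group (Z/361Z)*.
342

Prime factorization: 361 = 19^2
Using the formula φ(n) = n × Π(1 - 1/p) for each prime factor p:
φ(361) = 361 × (1 - 1/19)
φ(361) = 342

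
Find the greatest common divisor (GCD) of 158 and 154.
2

Using the Euclidean algorithm:
158 = 1 × 154 + 4
154 = 38 × 4 + 2
4 = 2 × 2 + 0

GCD(158, 154) = 2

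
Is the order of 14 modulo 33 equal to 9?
No, the actual order is 10, not 9.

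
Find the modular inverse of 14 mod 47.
14^(-1) ≡ 37 (mod 47). Verification: 14 × 37 = 518 ≡ 1 (mod 47)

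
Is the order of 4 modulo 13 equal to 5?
No, the actual order is 6, not 5.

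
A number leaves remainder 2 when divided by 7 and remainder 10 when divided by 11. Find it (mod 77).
M = 7 × 11 = 77. M₁ = 11, y₁ ≡ 2 (mod 7). M₂ = 7, y₂ ≡ 8 (mod 11). z = 2×11×2 + 10×7×8 ≡ 65 (mod 77)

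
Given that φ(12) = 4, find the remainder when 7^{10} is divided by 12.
By Euler: 7^{4} ≡ 1 (mod 12) since gcd(7, 12) = 1. 10 = 2×4 + 2. So 7^{10} ≡ 7^{2} ≡ 1 (mod 12)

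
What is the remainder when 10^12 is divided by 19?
Using repeated squaring. 12 = 8 + 4 (binary 1100). Repeated squaring mod 19: 10^1 ≡ 10; 10^2 ≡ 10² = 100 ≡ 5; 10^4 ≡ 5² = 25 ≡ 6; 10^8 ≡ 6² = 36 ≡ 17. Multiply: 10^12 = 10^8 × 10^4 ≡ 17 × 6 (mod 19): 17 × 6 = 102 ≡ 7. So 10^12 ≡ 7 (mod 19).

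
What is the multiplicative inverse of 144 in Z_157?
144^(-1) ≡ 12 (mod 157). Verification: 144 × 12 = 1728 ≡ 1 (mod 157)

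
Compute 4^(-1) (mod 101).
76

Using Extended Euclidean Algorithm:
gcd(4, 101) = 1
Bezout coefficients: 4 × -25 + 101 × 1 = 1
So 4 × -25 ≡ 1 (mod 101)
The inverse is -25 mod 101 = 76
Verification: 4 × 76 = 304 = 3 × 101 + 1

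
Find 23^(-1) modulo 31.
27

Using Extended Euclidean Algorithm:
gcd(23, 31) = 1
Bezout coefficients: 23 × -4 + 31 × 3 = 1
So 23 × -4 ≡ 1 (mod 31)
The inverse is -4 mod 31 = 27
Verification: 23 × 27 = 621 = 20 × 31 + 1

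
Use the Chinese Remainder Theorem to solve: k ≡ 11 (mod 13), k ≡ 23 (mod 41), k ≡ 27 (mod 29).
14701

Using the Chinese Remainder Theorem:
M = product of moduli = 15457
For equation 1: M_1 = 1189, 1189 ≡ 6 (mod 13), inverse of 1189 mod 13 is 11 (check: 6 × 11 = 66 ≡ 1 (mod 13))
For equation 2: M_2 = 377, 377 ≡ 8 (mod 41), inverse of 377 mod 41 is 36 (check: 8 × 36 = 288 ≡ 1 (mod 41))
For equation 3: M_3 = 533, 533 ≡ 11 (mod 29), inverse of 533 mod 29 is 8 (check: 11 × 8 = 88 ≡ 1 (mod 29))
Combine: k ≡ Σ r_i×M_i×(M_i⁻¹ mod m_i) = 11×1189×11 + 23×377×36 + 27×533×8 = 143869 + 312156 + 115128 = 571153
571153 mod 15457 = 14701
k ≡ 14701 (mod 15457)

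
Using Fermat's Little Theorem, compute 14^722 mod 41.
By Fermat: 14^{40} ≡ 1 (mod 41). 722 ≡ 2 (mod 40). So 14^{722} ≡ 14^{2} ≡ 32 (mod 41)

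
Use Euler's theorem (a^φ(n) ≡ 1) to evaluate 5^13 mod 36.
By Euler: 5^{12} ≡ 1 (mod 36) since gcd(5, 36) = 1. 13 = 1×12 + 1. So 5^{13} ≡ 5^{1} ≡ 5 (mod 36)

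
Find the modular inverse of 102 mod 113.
102^(-1) ≡ 41 (mod 113). Verification: 102 × 41 = 4182 ≡ 1 (mod 113)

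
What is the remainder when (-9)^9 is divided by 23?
(-9) ≡ 14 (mod 23). 9 = 8 + 1 (binary 1001). Repeated squaring mod 23: 14^1 ≡ 14; 14^2 ≡ 14² = 196 ≡ 12; 14^4 ≡ 12² = 144 ≡ 6; 14^8 ≡ 6² = 36 ≡ 13. Multiply: (-9)^9 ≡ 14^8 × 14^1 ≡ 13 × 14 (mod 23): 13 × 14 = 182 ≡ 21. So (-9)^9 ≡ 21 (mod 23).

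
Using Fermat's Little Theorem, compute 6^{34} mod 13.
4

By Fermat's Little Theorem, a^(p-1) ≡ 1 (mod p) for prime p and gcd(a, p) = 1
Here p = 13, so 6^12 ≡ 1 (mod 13)
We can reduce the exponent: 34 mod 12 = 10
So 6^34 ≡ 6^10 (mod 13)
Computing: 6^10 mod 13 = 4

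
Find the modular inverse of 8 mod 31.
8^(-1) ≡ 4 (mod 31). Verification: 8 × 4 = 32 ≡ 1 (mod 31)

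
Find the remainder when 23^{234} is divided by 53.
By Fermat: 23^{52} ≡ 1 (mod 53). 234 = 4×52 + 26. So 23^{234} ≡ 23^{26} ≡ 52 (mod 53)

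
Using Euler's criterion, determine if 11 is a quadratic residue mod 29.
By Euler's criterion: 11^{14} ≡ 28 (mod 29). Since this equals -1 (≡ 28), 11 is not a QR.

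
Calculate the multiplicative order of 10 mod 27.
Powers of 10 mod 27: 10^1≡10, 10^2≡19, 10^3≡1. Order = 3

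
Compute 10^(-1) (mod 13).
4

Using Extended Euclidean Algorithm:
gcd(10, 13) = 1
Bezout coefficients: 10 × 4 + 13 × -3 = 1
So 10 × 4 ≡ 1 (mod 13)
The inverse is 4 mod 13 = 4
Verification: 10 × 4 = 40 = 3 × 13 + 1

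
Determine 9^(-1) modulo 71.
9^(-1) ≡ 8 (mod 71). Verification: 9 × 8 = 72 ≡ 1 (mod 71)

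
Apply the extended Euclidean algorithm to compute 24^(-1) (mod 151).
Extended GCD: 24(-44) + 151(7) = 1. So 24^(-1) ≡ 107 ≡ 107 (mod 151). Verify: 24 × 107 = 2568 ≡ 1 (mod 151)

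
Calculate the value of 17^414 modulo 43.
Using Fermat: 17^{42} ≡ 1 (mod 43). 414 ≡ 36 (mod 42). So 17^{414} ≡ 17^{36} ≡ 16 (mod 43)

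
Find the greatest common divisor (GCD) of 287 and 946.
1

Using the Euclidean algorithm:
287 = 0 × 946 + 287
946 = 3 × 287 + 85
287 = 3 × 85 + 32
85 = 2 × 32 + 21
32 = 1 × 21 + 11
21 = 1 × 11 + 10
11 = 1 × 10 + 1
10 = 10 × 1 + 0

GCD(287, 946) = 1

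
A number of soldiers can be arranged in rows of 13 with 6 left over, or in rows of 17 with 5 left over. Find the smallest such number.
M = 13 × 17 = 221. M₁ = 17, y₁ ≡ 10 (mod 13). M₂ = 13, y₂ ≡ 4 (mod 17). y = 6×17×10 + 5×13×4 ≡ 175 (mod 221). The smallest positive such number is 175.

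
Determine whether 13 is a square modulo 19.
By Euler's criterion: 13^{9} ≡ 18 (mod 19). Since this equals -1 (≡ 18), 13 is not a QR.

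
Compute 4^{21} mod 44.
4

Using successive squaring:
Binary expansion of 21: 10101
Powers of 4 mod 44 (each is the square of the previous):
  4^1 ≡ 4 (mod 44)
  4^2 ≡ 4² = 16 ≡ 16 (mod 44)
  4^4 ≡ 16² = 256 ≡ 36 (mod 44)
  4^8 ≡ 36² = 1296 ≡ 20 (mod 44)
  4^16 ≡ 20² = 400 ≡ 4 (mod 44)
21 = 16 + 4 + 1, so 4^21 = 4^16 × 4^4 × 4^1 ≡ 4 × 36 × 4 (mod 44)
Multiplying step by step:
  4 × 36 = 144 ≡ 12 (mod 44)
  12 × 4 = 48 ≡ 4 (mod 44)
Result: 4^21 ≡ 4 (mod 44)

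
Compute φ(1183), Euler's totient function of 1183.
936

Prime factorization: 1183 = 7 × 13^2
Using the formula φ(n) = n × Π(1 - 1/p) for each prime factor p:
φ(1183) = 1183 × (1 - 1/7) × (1 - 1/13)
φ(1183) = 936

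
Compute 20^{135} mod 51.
11

Using successive squaring:
Binary expansion of 135: 10000111
Powers of 20 mod 51 (each is the square of the previous):
  20^1 ≡ 20 (mod 51)
  20^2 ≡ 20² = 400 ≡ 43 (mod 51)
  20^4 ≡ 43² = 1849 ≡ 13 (mod 51)
  20^8 ≡ 13² = 169 ≡ 16 (mod 51)
  20^16 ≡ 16² = 256 ≡ 1 (mod 51)
  20^32 ≡ 1² = 1 ≡ 1 (mod 51)
  20^64 ≡ 1² = 1 ≡ 1 (mod 51)
  20^128 ≡ 1² = 1 ≡ 1 (mod 51)
135 = 128 + 4 + 2 + 1, so 20^135 = 20^128 × 20^4 × 20^2 × 20^1 ≡ 1 × 13 × 43 × 20 (mod 51)
Multiplying step by step:
  1 × 13 = 13 ≡ 13 (mod 51)
  13 × 43 = 559 ≡ 49 (mod 51)
  49 × 20 = 980 ≡ 11 (mod 51)
Result: 20^135 ≡ 11 (mod 51)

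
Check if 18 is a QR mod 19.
By Euler's criterion: 18^{9} ≡ 18 (mod 19). Since this equals -1 (≡ 18), 18 is not a QR.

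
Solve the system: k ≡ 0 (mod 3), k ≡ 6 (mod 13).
M = 3 × 13 = 39. M₁ = 13, y₁ ≡ 1 (mod 3). M₂ = 3, y₂ ≡ 9 (mod 13). k = 0×13×1 + 6×3×9 ≡ 6 (mod 39)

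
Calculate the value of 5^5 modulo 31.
5 = 4 + 1 (binary 101). Repeated squaring mod 31: 5^1 ≡ 5; 5^2 ≡ 5² = 25 ≡ 25; 5^4 ≡ 25² = 625 ≡ 5. Multiply: 5^5 = 5^4 × 5^1 ≡ 5 × 5 (mod 31): 5 × 5 = 25 ≡ 25. So 5^5 ≡ 25 (mod 31).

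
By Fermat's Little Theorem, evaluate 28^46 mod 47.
By Fermat's Little Theorem, 28^{46} ≡ 1 (mod 47) since 47 is prime and gcd(28, 47) = 1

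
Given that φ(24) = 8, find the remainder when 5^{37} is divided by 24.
By Euler: 5^{8} ≡ 1 (mod 24) since gcd(5, 24) = 1. 37 = 4×8 + 5. So 5^{37} ≡ 5^{5} ≡ 5 (mod 24)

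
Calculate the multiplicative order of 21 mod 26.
Powers of 21 mod 26: 21^1≡21, 21^2≡25, 21^3≡5, 21^4≡1. Order = 4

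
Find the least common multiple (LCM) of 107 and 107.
107

First find GCD(107, 107) using the Euclidean algorithm:
107 = 1 × 107 + 0
GCD(107, 107) = 107

LCM formula: LCM(a, b) = (a × b) / GCD(a, b)
LCM(107, 107) = (107 × 107) / 107
LCM(107, 107) = 11449 / 107
LCM(107, 107) = 107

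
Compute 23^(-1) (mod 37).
23^(-1) ≡ 29 (mod 37). Verification: 23 × 29 = 667 ≡ 1 (mod 37)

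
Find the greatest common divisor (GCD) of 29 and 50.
1

Using the Euclidean algorithm:
29 = 0 × 50 + 29
50 = 1 × 29 + 21
29 = 1 × 21 + 8
21 = 2 × 8 + 5
8 = 1 × 5 + 3
5 = 1 × 3 + 2
3 = 1 × 2 + 1
2 = 2 × 1 + 0

GCD(29, 50) = 1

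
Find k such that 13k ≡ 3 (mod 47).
40

Since gcd(13, 47) = 1 divides 3, a solution exists.
Multiply both sides by the inverse of 13 mod 47:
  13^(-1) mod 47 = 29
  x ≡ 29 × 3 ≡ 87 ≡ 40 (mod 47)
Verification: 13 × 40 = 520 = 11 × 47 + 3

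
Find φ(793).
720

Prime factorization: 793 = 13 × 61
Using the formula φ(n) = n × Π(1 - 1/p) for each prime factor p:
φ(793) = 793 × (1 - 1/13) × (1 - 1/61)
φ(793) = 720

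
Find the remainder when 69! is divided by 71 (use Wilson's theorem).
(70)! = (69)! × (70) ≡ -1 (mod 71). So (69)! ≡ -1 × (70)^(-1) ≡ (-1)×(-1) = 1 (mod 71)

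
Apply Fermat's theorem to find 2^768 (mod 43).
By Fermat: 2^{42} ≡ 1 (mod 43). 768 ≡ 12 (mod 42). So 2^{768} ≡ 2^{12} ≡ 11 (mod 43)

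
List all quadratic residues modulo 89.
QRs mod 89: {1, 2, 4, 5, 8, 9, 10, 11, 16, 17, 18, 20, 21, 22, 25, 32, 34, 36, 39, 40, 42, 44, 45, 47, 49, 50, 53, 55, 57, 64, 67, 68, 69, 71, 72, 73, 78, 79, 80, 81, 84, 85, 87, 88}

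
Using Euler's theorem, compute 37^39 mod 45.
By Euler: 37^{24} ≡ 1 (mod 45) since gcd(37, 45) = 1. 39 = 1×24 + 15. So 37^{39} ≡ 37^{15} ≡ 28 (mod 45)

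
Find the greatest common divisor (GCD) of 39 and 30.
3

Using the Euclidean algorithm:
39 = 1 × 30 + 9
30 = 3 × 9 + 3
9 = 3 × 3 + 0

GCD(39, 30) = 3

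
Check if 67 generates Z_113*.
p - 1 = 112 has prime divisors 2, 7. Check 67^(112/q) mod 113 for each: 67^(112/2) = 67^56 ≡ 112, 67^(112/7) = 67^16 ≡ 106 (mod 113). None of these is 1, so 67 has order 112 = φ(113), so it is a primitive root mod 113.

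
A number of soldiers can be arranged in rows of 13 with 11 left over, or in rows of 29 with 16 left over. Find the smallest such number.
M = 13 × 29 = 377. M₁ = 29, y₁ ≡ 9 (mod 13). M₂ = 13, y₂ ≡ 9 (mod 29). t = 11×29×9 + 16×13×9 ≡ 219 (mod 377). The smallest positive such number is 219.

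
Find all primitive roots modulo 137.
Primitive roots mod 137: {3, 5, 6, 12, 13, 20, 21, 23, 24, 26, 27, 29, 31, 33, 35, 40, 42, 43, 45, 46, 47, 48, 51, 52, 53, 54, 55, 57, 58, 62, 66, 67, 70, 71, 75, 79, 80, 82, 83, 84, 85, 86, 89, 90, 91, 92, 94, 95, 97, 102, 104, 106, 108, 110, 111, 113, 114, 116, 117, 124, 125, 131, 132, 134}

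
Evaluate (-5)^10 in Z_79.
(-5) ≡ 74 (mod 79). 10 = 8 + 2 (binary 1010). Repeated squaring mod 79: 74^1 ≡ 74; 74^2 ≡ 74² = 5476 ≡ 25; 74^4 ≡ 25² = 625 ≡ 72; 74^8 ≡ 72² = 5184 ≡ 49. Multiply: (-5)^10 ≡ 74^8 × 74^2 ≡ 49 × 25 (mod 79): 49 × 25 = 1225 ≡ 40. So (-5)^10 ≡ 40 (mod 79).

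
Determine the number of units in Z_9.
6

Prime factorization: 9 = 3^2
Using the formula φ(n) = n × Π(1 - 1/p) for each prime factor p:
φ(9) = 9 × (1 - 1/3)
φ(9) = 6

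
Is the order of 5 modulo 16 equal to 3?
No, the actual order is 4, not 3.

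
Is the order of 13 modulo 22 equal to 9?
No, the actual order is 10, not 9.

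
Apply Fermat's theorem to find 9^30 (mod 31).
By Fermat's Little Theorem, 9^{30} ≡ 1 (mod 31) since 31 is prime and gcd(9, 31) = 1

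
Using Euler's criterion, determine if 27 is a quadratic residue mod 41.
By Euler's criterion: 27^{20} ≡ 40 (mod 41). Since this equals -1 (≡ 40), 27 is not a QR.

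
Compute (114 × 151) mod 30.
24

(114 × 151) = 17214
17214 mod 30 = 24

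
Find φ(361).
342

Prime factorization: 361 = 19^2
Using the formula φ(n) = n × Π(1 - 1/p) for each prime factor p:
φ(361) = 361 × (1 - 1/19)
φ(361) = 342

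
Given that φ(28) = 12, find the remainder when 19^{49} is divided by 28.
By Euler: 19^{12} ≡ 1 (mod 28) since gcd(19, 28) = 1. 49 = 4×12 + 1. So 19^{49} ≡ 19^{1} ≡ 19 (mod 28)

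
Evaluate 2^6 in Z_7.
6 = 4 + 2 (binary 110). Repeated squaring mod 7: 2^1 ≡ 2; 2^2 ≡ 2² = 4 ≡ 4; 2^4 ≡ 4² = 16 ≡ 2. Multiply: 2^6 = 2^4 × 2^2 ≡ 2 × 4 (mod 7): 2 × 4 = 8 ≡ 1. So 2^6 ≡ 1 (mod 7).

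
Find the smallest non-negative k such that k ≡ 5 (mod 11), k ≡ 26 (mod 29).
258

Using the Chinese Remainder Theorem:
M = product of moduli = 319
For equation 1: M_1 = 29, 29 ≡ 7 (mod 11), inverse of 29 mod 11 is 8 (check: 7 × 8 = 56 ≡ 1 (mod 11))
For equation 2: M_2 = 11, 11 ≡ 11 (mod 29), inverse of 11 mod 29 is 8 (check: 11 × 8 = 88 ≡ 1 (mod 29))
Combine: k ≡ Σ r_i×M_i×(M_i⁻¹ mod m_i) = 5×29×8 + 26×11×8 = 1160 + 2288 = 3448
3448 mod 319 = 258
k ≡ 258 (mod 319)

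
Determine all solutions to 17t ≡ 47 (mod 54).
25

Since gcd(17, 54) = 1 divides 47, a solution exists.
Multiply both sides by the inverse of 17 mod 54:
  17^(-1) mod 54 = 35
  x ≡ 35 × 47 ≡ 1645 ≡ 25 (mod 54)
Verification: 17 × 25 = 425 = 7 × 54 + 47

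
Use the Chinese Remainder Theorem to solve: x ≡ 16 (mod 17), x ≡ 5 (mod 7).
33

Using the Chinese Remainder Theorem:
M = product of moduli = 119
For equation 1: M_1 = 7, 7 ≡ 7 (mod 17), inverse of 7 mod 17 is 5 (check: 7 × 5 = 35 ≡ 1 (mod 17))
For equation 2: M_2 = 17, 17 ≡ 3 (mod 7), inverse of 17 mod 7 is 5 (check: 3 × 5 = 15 ≡ 1 (mod 7))
Combine: x ≡ Σ r_i×M_i×(M_i⁻¹ mod m_i) = 16×7×5 + 5×17×5 = 560 + 425 = 985
985 mod 119 = 33
x ≡ 33 (mod 119)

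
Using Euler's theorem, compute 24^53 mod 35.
By Euler: 24^{24} ≡ 1 (mod 35) since gcd(24, 35) = 1. 53 = 2×24 + 5. So 24^{53} ≡ 24^{5} ≡ 19 (mod 35)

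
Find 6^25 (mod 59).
Using repeated squaring. 25 = 16 + 8 + 1 (binary 11001). Repeated squaring mod 59: 6^1 ≡ 6; 6^2 ≡ 6² = 36 ≡ 36; 6^4 ≡ 36² = 1296 ≡ 57; 6^8 ≡ 57² = 3249 ≡ 4; 6^16 ≡ 4² = 16 ≡ 16. Multiply: 6^25 = 6^16 × 6^8 × 6^1 ≡ 16 × 4 × 6 (mod 59): 16 × 4 = 64 ≡ 5; 5 × 6 = 30 ≡ 30. So 6^25 ≡ 30 (mod 59).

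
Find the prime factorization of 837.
3^3 × 31

Divide by primes starting from smallest:
837 ÷ 3 = 279
279 ÷ 3 = 93
93 ÷ 3 = 31
31 ÷ 31 = 1

837 = 3^3 × 31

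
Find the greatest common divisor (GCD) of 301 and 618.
1

Using the Euclidean algorithm:
301 = 0 × 618 + 301
618 = 2 × 301 + 16
301 = 18 × 16 + 13
16 = 1 × 13 + 3
13 = 4 × 3 + 1
3 = 3 × 1 + 0

GCD(301, 618) = 1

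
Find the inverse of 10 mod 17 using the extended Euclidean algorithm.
Extended GCD: 10(-5) + 17(3) = 1. So 10^(-1) ≡ 12 ≡ 12 (mod 17). Verify: 10 × 12 = 120 ≡ 1 (mod 17)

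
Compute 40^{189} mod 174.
46

Using successive squaring:
Binary expansion of 189: 10111101
Powers of 40 mod 174 (each is the square of the previous):
  40^1 ≡ 40 (mod 174)
  40^2 ≡ 40² = 1600 ≡ 34 (mod 174)
  40^4 ≡ 34² = 1156 ≡ 112 (mod 174)
  40^8 ≡ 112² = 12544 ≡ 16 (mod 174)
  40^16 ≡ 16² = 256 ≡ 82 (mod 174)
  40^32 ≡ 82² = 6724 ≡ 112 (mod 174)
  40^64 ≡ 112² = 12544 ≡ 16 (mod 174)
  40^128 ≡ 16² = 256 ≡ 82 (mod 174)
189 = 128 + 32 + 16 + 8 + 4 + 1, so 40^189 = 40^128 × 40^32 × 40^16 × 40^8 × 40^4 × 40^1 ≡ 82 × 112 × 82 × 16 × 112 × 40 (mod 174)
Multiplying step by step:
  82 × 112 = 9184 ≡ 136 (mod 174)
  136 × 82 = 11152 ≡ 16 (mod 174)
  16 × 16 = 256 ≡ 82 (mod 174)
  82 × 112 = 9184 ≡ 136 (mod 174)
  136 × 40 = 5440 ≡ 46 (mod 174)
Result: 40^189 ≡ 46 (mod 174)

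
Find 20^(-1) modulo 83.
54

Using Extended Euclidean Algorithm:
gcd(20, 83) = 1
Bezout coefficients: 20 × -29 + 83 × 7 = 1
So 20 × -29 ≡ 1 (mod 83)
The inverse is -29 mod 83 = 54
Verification: 20 × 54 = 1080 = 13 × 83 + 1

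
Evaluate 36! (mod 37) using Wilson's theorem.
By Wilson's theorem, (36)! ≡ -1 ≡ 36 (mod 37)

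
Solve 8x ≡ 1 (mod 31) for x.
4

Using Extended Euclidean Algorithm:
gcd(8, 31) = 1
Bezout coefficients: 8 × 4 + 31 × -1 = 1
So 8 × 4 ≡ 1 (mod 31)
The inverse is 4 mod 31 = 4
Verification: 8 × 4 = 32 = 1 × 31 + 1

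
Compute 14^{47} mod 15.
14

Using successive squaring:
Binary expansion of 47: 101111
Powers of 14 mod 15 (each is the square of the previous):
  14^1 ≡ 14 (mod 15)
  14^2 ≡ 14² = 196 ≡ 1 (mod 15)
  14^4 ≡ 1² = 1 ≡ 1 (mod 15)
  14^8 ≡ 1² = 1 ≡ 1 (mod 15)
  14^16 ≡ 1² = 1 ≡ 1 (mod 15)
  14^32 ≡ 1² = 1 ≡ 1 (mod 15)
47 = 32 + 8 + 4 + 2 + 1, so 14^47 = 14^32 × 14^8 × 14^4 × 14^2 × 14^1 ≡ 1 × 1 × 1 × 1 × 14 (mod 15)
Multiplying step by step:
  1 × 1 = 1 ≡ 1 (mod 15)
  1 × 1 = 1 ≡ 1 (mod 15)
  1 × 1 = 1 ≡ 1 (mod 15)
  1 × 14 = 14 ≡ 14 (mod 15)
Result: 14^47 ≡ 14 (mod 15)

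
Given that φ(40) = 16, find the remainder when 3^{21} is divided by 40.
By Euler: 3^{16} ≡ 1 (mod 40) since gcd(3, 40) = 1. 21 = 1×16 + 5. So 3^{21} ≡ 3^{5} ≡ 3 (mod 40)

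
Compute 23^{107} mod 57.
5

Using successive squaring:
Binary expansion of 107: 1101011
Powers of 23 mod 57 (each is the square of the previous):
  23^1 ≡ 23 (mod 57)
  23^2 ≡ 23² = 529 ≡ 16 (mod 57)
  23^4 ≡ 16² = 256 ≡ 28 (mod 57)
  23^8 ≡ 28² = 784 ≡ 43 (mod 57)
  23^16 ≡ 43² = 1849 ≡ 25 (mod 57)
  23^32 ≡ 25² = 625 ≡ 55 (mod 57)
  23^64 ≡ 55² = 3025 ≡ 4 (mod 57)
107 = 64 + 32 + 8 + 2 + 1, so 23^107 = 23^64 × 23^32 × 23^8 × 23^2 × 23^1 ≡ 4 × 55 × 43 × 16 × 23 (mod 57)
Multiplying step by step:
  4 × 55 = 220 ≡ 49 (mod 57)
  49 × 43 = 2107 ≡ 55 (mod 57)
  55 × 16 = 880 ≡ 25 (mod 57)
  25 × 23 = 575 ≡ 5 (mod 57)
Result: 23^107 ≡ 5 (mod 57)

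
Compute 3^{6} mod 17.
15

Using successive squaring:
Binary expansion of 6: 110
Powers of 3 mod 17 (each is the square of the previous):
  3^1 ≡ 3 (mod 17)
  3^2 ≡ 3² = 9 ≡ 9 (mod 17)
  3^4 ≡ 9² = 81 ≡ 13 (mod 17)
6 = 4 + 2, so 3^6 = 3^4 × 3^2 ≡ 13 × 9 (mod 17)
Multiplying step by step:
  13 × 9 = 117 ≡ 15 (mod 17)
Result: 3^6 ≡ 15 (mod 17)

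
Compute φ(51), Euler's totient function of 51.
32

Prime factorization: 51 = 3 × 17
Using the formula φ(n) = n × Π(1 - 1/p) for each prime factor p:
φ(51) = 51 × (1 - 1/3) × (1 - 1/17)
φ(51) = 32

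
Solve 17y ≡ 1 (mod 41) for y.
17^(-1) ≡ 29 (mod 41). Verification: 17 × 29 = 493 ≡ 1 (mod 41)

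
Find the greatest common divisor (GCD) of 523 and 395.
1

Using the Euclidean algorithm:
523 = 1 × 395 + 128
395 = 3 × 128 + 11
128 = 11 × 11 + 7
11 = 1 × 7 + 4
7 = 1 × 4 + 3
4 = 1 × 3 + 1
3 = 3 × 1 + 0

GCD(523, 395) = 1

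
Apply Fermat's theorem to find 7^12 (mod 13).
By Fermat's Little Theorem, 7^{12} ≡ 1 (mod 13) since 13 is prime and gcd(7, 13) = 1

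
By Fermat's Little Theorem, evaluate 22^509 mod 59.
By Fermat: 22^{58} ≡ 1 (mod 59). 509 = 8×58 + 45. So 22^{509} ≡ 22^{45} ≡ 21 (mod 59)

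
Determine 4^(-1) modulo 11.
4^(-1) ≡ 3 (mod 11). Verification: 4 × 3 = 12 ≡ 1 (mod 11)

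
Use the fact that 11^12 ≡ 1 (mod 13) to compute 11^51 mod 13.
By Fermat: 11^{12} ≡ 1 (mod 13). 51 = 4×12 + 3. So 11^{51} ≡ 11^{3} ≡ 5 (mod 13)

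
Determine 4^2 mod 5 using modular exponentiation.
2 = 2 (binary 10). Repeated squaring mod 5: 4^1 ≡ 4; 4^2 ≡ 4² = 16 ≡ 1. So 4^2 ≡ 1 (mod 5).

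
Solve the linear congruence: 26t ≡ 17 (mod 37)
22

Since gcd(26, 37) = 1 divides 17, a solution exists.
Multiply both sides by the inverse of 26 mod 37:
  26^(-1) mod 37 = 10
  x ≡ 10 × 17 ≡ 170 ≡ 22 (mod 37)
Verification: 26 × 22 = 572 = 15 × 37 + 17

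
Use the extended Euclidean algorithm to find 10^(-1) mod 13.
Extended GCD: 10(4) + 13(-3) = 1. So 10^(-1) ≡ 4 ≡ 4 (mod 13). Verify: 10 × 4 = 40 ≡ 1 (mod 13)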